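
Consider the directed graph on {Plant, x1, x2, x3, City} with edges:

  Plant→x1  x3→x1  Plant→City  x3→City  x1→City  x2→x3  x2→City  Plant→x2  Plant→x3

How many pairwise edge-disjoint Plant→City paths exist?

4

Assign every edge capacity 1; by Menger, the answer equals the max flow.
Path Plant→City (+1); total 1.
Path Plant→x1→City (+1); total 2.
Path Plant→x2→City (+1); total 3.
Path Plant→x3→City (+1); total 4.
No residual Plant→City path; max flow = 4.
Certifying cut of size 4: {Plant→City, Plant→x1, Plant→x2, Plant→x3}.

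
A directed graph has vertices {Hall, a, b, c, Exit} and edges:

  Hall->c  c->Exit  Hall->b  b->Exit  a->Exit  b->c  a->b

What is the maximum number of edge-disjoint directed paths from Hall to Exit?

Assign every edge capacity 1; by Menger, the answer equals the max flow.
Path Hall→b→Exit (+1); total 1.
Path Hall→c→Exit (+1); total 2.
No residual Hall→Exit path; max flow = 2.
Certifying cut of size 2: {Hall→b, Hall→c}.

2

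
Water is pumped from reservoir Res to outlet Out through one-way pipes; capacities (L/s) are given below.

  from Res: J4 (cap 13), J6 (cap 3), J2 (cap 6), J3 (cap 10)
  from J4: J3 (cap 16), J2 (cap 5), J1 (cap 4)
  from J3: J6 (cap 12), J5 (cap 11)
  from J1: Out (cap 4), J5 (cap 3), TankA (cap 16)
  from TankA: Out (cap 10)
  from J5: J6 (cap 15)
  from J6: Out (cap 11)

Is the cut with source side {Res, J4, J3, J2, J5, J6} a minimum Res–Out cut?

Yes — it is a minimum cut (capacity 15).

Given cut capacity: 4 + 11 = 15.
Augment Res→J6→Out: bottleneck 3, flow now 3.
Augment Res→J4→J1→Out: bottleneck 4, flow now 7.
Augment Res→J3→J6→Out: bottleneck 8, flow now 15.
No augmenting path remains; maximum flow = 15.
Cut capacity 15 equals the max flow, so it is a minimum cut.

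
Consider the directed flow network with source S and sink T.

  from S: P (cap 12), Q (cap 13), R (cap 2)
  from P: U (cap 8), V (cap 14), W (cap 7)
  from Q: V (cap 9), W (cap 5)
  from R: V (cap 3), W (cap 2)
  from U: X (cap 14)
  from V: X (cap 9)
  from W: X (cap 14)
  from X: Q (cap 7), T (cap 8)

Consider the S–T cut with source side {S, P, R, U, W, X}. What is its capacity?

45

Edges leaving {S, P, R, U, W, X}: S→Q (13), P→V (14), R→V (3), X→Q (7), X→T (8).
Cut capacity = 13 + 14 + 3 + 7 + 8 = 45.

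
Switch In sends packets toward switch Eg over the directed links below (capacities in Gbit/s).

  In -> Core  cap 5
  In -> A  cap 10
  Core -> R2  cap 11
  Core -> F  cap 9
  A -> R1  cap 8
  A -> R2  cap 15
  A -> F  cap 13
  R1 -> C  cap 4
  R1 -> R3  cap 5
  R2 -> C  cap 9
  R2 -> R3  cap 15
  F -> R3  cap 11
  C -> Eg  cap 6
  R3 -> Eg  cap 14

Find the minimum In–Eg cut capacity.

Augment In→Core→R2→C→Eg: bottleneck 5, flow now 5.
Augment In→A→R1→C→Eg: bottleneck 1, flow now 6.
Augment In→A→R1→R3→Eg: bottleneck 5, flow now 11.
Augment In→A→R2→R3→Eg: bottleneck 4, flow now 15.
No augmenting path remains; maximum flow = 15.
By max-flow min-cut, the minimum cut capacity equals the max flow.
In the residual graph, reachable from In: {In}.
Min-cut edges: In→Core (5), In→A (10); capacity 5 + 10 = 15.

15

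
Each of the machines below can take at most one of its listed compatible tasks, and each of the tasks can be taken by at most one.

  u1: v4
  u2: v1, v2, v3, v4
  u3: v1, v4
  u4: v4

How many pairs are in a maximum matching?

3

Unit-capacity flow: source→left, listed edges, right→sink; max matching = max flow.
Augmenting path u1→v4 (+1); matched 1.
Augmenting path u2→v1 (+1); matched 2.
Augmenting path u3→v1→u2→v2 (+1); matched 3.
No augmenting path remains; maximum matching = 3.
König certificate: {u2, u3, v4} is a vertex cover of size 3 (every listed pair touches it), so no matching can be larger.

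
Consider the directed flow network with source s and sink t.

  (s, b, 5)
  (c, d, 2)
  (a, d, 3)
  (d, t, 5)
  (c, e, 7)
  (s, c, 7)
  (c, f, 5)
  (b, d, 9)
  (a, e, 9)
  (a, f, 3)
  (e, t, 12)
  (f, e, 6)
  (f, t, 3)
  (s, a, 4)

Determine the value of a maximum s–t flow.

Augment s→a→d→t: bottleneck 3, flow now 3.
Augment s→a→e→t: bottleneck 1, flow now 4.
Augment s→b→d→t: bottleneck 2, flow now 6.
Augment s→c→e→t: bottleneck 7, flow now 13.
Augment s→b→d→a→e→t: bottleneck 3, flow now 16. (uses reverse residual edge)
No augmenting path remains; maximum flow = 16.
In the residual graph, reachable from s: {s}.
Min-cut edges: s→a (4), s→b (5), s→c (7); capacity 4 + 5 + 7 = 16.
This cut is saturated, so no flow can exceed 16.

16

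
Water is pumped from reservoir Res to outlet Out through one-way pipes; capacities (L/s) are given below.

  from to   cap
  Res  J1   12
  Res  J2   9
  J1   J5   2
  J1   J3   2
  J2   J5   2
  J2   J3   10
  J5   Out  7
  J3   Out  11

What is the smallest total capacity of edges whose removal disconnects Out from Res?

13

Augment Res→J1→J5→Out: bottleneck 2, flow now 2.
Augment Res→J1→J3→Out: bottleneck 2, flow now 4.
Augment Res→J2→J5→Out: bottleneck 2, flow now 6.
Augment Res→J2→J3→Out: bottleneck 7, flow now 13.
No augmenting path remains; maximum flow = 13.
By max-flow min-cut, the minimum cut capacity equals the max flow.
In the residual graph, reachable from Res: {Res, J1}.
Min-cut edges: Res→J2 (9), J1→J5 (2), J1→J3 (2); capacity 9 + 2 + 2 = 13.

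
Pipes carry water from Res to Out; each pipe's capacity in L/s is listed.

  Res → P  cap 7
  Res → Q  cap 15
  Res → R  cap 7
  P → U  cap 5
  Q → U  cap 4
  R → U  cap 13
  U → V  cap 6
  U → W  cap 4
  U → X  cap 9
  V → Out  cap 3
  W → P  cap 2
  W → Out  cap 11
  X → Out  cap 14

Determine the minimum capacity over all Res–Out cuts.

16

Augment Res→P→U→V→Out: bottleneck 3, flow now 3.
Augment Res→P→U→W→Out: bottleneck 2, flow now 5.
Augment Res→Q→U→W→Out: bottleneck 2, flow now 7.
Augment Res→Q→U→X→Out: bottleneck 2, flow now 9.
Augment Res→R→U→X→Out: bottleneck 7, flow now 16.
No augmenting path remains; maximum flow = 16.
By max-flow min-cut, the minimum cut capacity equals the max flow.
In the residual graph, reachable from Res: {Res, P, Q}.
Min-cut edges: Res→R (7), P→U (5), Q→U (4); capacity 7 + 5 + 4 = 16.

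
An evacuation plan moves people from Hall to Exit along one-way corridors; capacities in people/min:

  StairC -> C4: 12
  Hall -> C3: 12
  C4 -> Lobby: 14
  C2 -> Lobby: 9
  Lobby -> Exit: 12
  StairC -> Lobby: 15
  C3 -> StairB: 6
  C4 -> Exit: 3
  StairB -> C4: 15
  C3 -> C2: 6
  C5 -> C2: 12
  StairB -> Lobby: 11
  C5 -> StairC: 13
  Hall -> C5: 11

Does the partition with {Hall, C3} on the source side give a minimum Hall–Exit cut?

Given cut capacity: 11 + 6 + 6 = 23.
Augment Hall→C3→C2→Lobby→Exit: bottleneck 6, flow now 6.
Augment Hall→C3→StairB→C4→Exit: bottleneck 3, flow now 9.
Augment Hall→C3→StairB→Lobby→Exit: bottleneck 3, flow now 12.
Augment Hall→C5→C2→Lobby→Exit: bottleneck 3, flow now 15.
No augmenting path remains; maximum flow = 15.
In the residual graph, reachable from Hall: {Hall, C3, C5, C2, StairC, StairB, C4, Lobby}.
Min-cut edges: C4→Exit (3), Lobby→Exit (12); capacity 3 + 12 = 15.
Cut capacity 23 exceeds the max flow 15, so it is not minimum.

No — its capacity is 23, but the minimum cut has capacity 15.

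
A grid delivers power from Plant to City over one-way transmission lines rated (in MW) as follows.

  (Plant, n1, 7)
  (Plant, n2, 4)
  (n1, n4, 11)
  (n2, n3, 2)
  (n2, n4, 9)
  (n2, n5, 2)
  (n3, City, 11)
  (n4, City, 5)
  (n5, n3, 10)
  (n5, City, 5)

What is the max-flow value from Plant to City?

Augment Plant→n1→n4→City: bottleneck 5, flow now 5.
Augment Plant→n2→n3→City: bottleneck 2, flow now 7.
Augment Plant→n2→n5→City: bottleneck 2, flow now 9.
No augmenting path remains; maximum flow = 9.
In the residual graph, reachable from Plant: {Plant, n1, n4}.
Min-cut edges: Plant→n2 (4), n4→City (5); capacity 4 + 5 = 9.
This cut is saturated, so no flow can exceed 9.

9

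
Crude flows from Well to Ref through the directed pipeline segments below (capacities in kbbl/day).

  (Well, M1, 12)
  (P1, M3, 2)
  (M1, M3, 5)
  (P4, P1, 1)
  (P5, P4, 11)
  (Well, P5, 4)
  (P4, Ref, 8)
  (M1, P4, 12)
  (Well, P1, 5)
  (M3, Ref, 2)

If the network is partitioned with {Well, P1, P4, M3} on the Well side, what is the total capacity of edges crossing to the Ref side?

Edges leaving {Well, P1, P4, M3}: Well→P5 (4), Well→M1 (12), P4→Ref (8), M3→Ref (2).
Cut capacity = 4 + 12 + 8 + 2 = 26.

26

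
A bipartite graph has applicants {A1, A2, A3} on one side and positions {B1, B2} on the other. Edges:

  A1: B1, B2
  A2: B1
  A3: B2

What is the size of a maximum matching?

2

Unit-capacity flow: source→left, listed edges, right→sink; max matching = max flow.
Augmenting path A1→B1 (+1); matched 1.
Augmenting path A3→B2 (+1); matched 2.
No augmenting path remains; maximum matching = 2.
König certificate: {B1, B2} is a vertex cover of size 2 (every listed pair touches it), so no matching can be larger.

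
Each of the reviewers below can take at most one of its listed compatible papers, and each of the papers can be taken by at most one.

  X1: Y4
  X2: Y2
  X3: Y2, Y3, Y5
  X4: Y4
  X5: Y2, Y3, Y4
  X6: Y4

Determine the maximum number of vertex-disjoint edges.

Unit-capacity flow: source→left, listed edges, right→sink; max matching = max flow.
Augmenting path X1→Y4 (+1); matched 1.
Augmenting path X2→Y2 (+1); matched 2.
Augmenting path X3→Y3 (+1); matched 3.
Augmenting path X5→Y3→X3→Y5 (+1); matched 4.
No augmenting path remains; maximum matching = 4.
König certificate: {X2, X3, X5, Y4} is a vertex cover of size 4 (every listed pair touches it), so no matching can be larger.

4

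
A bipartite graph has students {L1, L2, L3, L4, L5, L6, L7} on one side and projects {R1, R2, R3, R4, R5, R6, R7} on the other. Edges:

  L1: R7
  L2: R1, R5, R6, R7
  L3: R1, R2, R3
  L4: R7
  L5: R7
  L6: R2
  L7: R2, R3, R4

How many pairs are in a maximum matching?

5

Unit-capacity flow: source→left, listed edges, right→sink; max matching = max flow.
Augmenting path L1→R7 (+1); matched 1.
Augmenting path L2→R1 (+1); matched 2.
Augmenting path L3→R2 (+1); matched 3.
Augmenting path L7→R3 (+1); matched 4.
Augmenting path L6→R2→L3→R1→L2→R5 (+1); matched 5.
No augmenting path remains; maximum matching = 5.
König certificate: {L2, L3, L6, L7, R7} is a vertex cover of size 5 (every listed pair touches it), so no matching can be larger.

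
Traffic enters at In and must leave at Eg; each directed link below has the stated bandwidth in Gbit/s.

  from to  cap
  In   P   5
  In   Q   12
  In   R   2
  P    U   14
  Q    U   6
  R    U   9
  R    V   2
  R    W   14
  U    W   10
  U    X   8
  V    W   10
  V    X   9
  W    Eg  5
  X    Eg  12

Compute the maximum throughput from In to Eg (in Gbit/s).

13

Augment In→R→W→Eg: bottleneck 2, flow now 2.
Augment In→P→U→W→Eg: bottleneck 3, flow now 5.
Augment In→P→U→X→Eg: bottleneck 2, flow now 7.
Augment In→Q→U→X→Eg: bottleneck 6, flow now 13.
No augmenting path remains; maximum flow = 13.
In the residual graph, reachable from In: {In, Q}.
Min-cut edges: In→P (5), In→R (2), Q→U (6); capacity 5 + 2 + 6 = 13.
This cut is saturated, so no flow can exceed 13.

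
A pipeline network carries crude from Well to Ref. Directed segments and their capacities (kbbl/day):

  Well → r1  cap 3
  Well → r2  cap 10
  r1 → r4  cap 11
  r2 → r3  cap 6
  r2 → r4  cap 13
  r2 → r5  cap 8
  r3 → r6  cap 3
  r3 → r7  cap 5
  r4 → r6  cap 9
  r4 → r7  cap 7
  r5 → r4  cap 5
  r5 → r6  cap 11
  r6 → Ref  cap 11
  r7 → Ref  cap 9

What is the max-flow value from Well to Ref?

13

Augment Well→r1→r4→r6→Ref: bottleneck 3, flow now 3.
Augment Well→r2→r3→r6→Ref: bottleneck 3, flow now 6.
Augment Well→r2→r3→r7→Ref: bottleneck 3, flow now 9.
Augment Well→r2→r4→r6→Ref: bottleneck 4, flow now 13.
No augmenting path remains; maximum flow = 13.
In the residual graph, reachable from Well: {Well}.
Min-cut edges: Well→r1 (3), Well→r2 (10); capacity 3 + 10 = 13.
This cut is saturated, so no flow can exceed 13.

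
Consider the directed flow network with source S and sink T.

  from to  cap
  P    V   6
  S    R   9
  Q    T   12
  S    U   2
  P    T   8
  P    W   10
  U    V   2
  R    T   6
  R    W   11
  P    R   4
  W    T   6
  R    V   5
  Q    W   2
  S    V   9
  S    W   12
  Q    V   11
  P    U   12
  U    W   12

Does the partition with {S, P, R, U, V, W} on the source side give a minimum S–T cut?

No — its capacity is 20, but the minimum cut has capacity 12.

Given cut capacity: 8 + 6 + 6 = 20.
Augment S→R→T: bottleneck 6, flow now 6.
Augment S→W→T: bottleneck 6, flow now 12.
No augmenting path remains; maximum flow = 12.
In the residual graph, reachable from S: {S, R, U, V, W}.
Min-cut edges: R→T (6), W→T (6); capacity 6 + 6 = 12.
Cut capacity 20 exceeds the max flow 12, so it is not minimum.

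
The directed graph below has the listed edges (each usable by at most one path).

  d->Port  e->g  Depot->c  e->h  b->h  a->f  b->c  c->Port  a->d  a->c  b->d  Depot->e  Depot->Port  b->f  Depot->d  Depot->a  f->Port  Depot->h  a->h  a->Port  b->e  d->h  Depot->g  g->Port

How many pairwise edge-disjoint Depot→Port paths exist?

Assign every edge capacity 1; by Menger, the answer equals the max flow.
Path Depot→Port (+1); total 1.
Path Depot→a→Port (+1); total 2.
Path Depot→c→Port (+1); total 3.
Path Depot→d→Port (+1); total 4.
Path Depot→g→Port (+1); total 5.
No residual Depot→Port path; max flow = 5.
Certifying cut of size 5: {Depot→Port, Depot→a, Depot→c, Depot→d, g→Port}.

5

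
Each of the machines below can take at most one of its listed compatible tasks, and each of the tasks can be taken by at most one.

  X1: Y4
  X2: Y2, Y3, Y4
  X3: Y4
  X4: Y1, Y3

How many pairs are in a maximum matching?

Unit-capacity flow: source→left, listed edges, right→sink; max matching = max flow.
Augmenting path X1→Y4 (+1); matched 1.
Augmenting path X2→Y2 (+1); matched 2.
Augmenting path X4→Y1 (+1); matched 3.
No augmenting path remains; maximum matching = 3.
König certificate: {X2, X4, Y4} is a vertex cover of size 3 (every listed pair touches it), so no matching can be larger.

3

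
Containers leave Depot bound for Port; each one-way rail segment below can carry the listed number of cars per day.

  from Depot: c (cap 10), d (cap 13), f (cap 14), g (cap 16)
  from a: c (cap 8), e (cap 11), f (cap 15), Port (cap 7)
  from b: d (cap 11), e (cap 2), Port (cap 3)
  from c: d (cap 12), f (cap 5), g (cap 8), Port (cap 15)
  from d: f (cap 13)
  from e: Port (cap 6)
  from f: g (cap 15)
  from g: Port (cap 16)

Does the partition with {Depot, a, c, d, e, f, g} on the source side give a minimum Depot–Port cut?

No — its capacity is 44, but the minimum cut has capacity 26.

Given cut capacity: 7 + 15 + 6 + 16 = 44.
Augment Depot→c→Port: bottleneck 10, flow now 10.
Augment Depot→g→Port: bottleneck 16, flow now 26.
No augmenting path remains; maximum flow = 26.
In the residual graph, reachable from Depot: {Depot, d, f, g}.
Min-cut edges: Depot→c (10), g→Port (16); capacity 10 + 16 = 26.
Cut capacity 44 exceeds the max flow 26, so it is not minimum.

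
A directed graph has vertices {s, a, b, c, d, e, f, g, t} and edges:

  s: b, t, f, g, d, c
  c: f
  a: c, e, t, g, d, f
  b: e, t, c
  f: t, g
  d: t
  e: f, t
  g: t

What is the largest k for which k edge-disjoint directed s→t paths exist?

Assign every edge capacity 1; by Menger, the answer equals the max flow.
Path s→t (+1); total 1.
Path s→b→t (+1); total 2.
Path s→d→t (+1); total 3.
Path s→f→t (+1); total 4.
Path s→g→t (+1); total 5.
No residual s→t path; max flow = 5.
Certifying cut of size 5: {f→t, g→t, s→b, s→d, s→t}.

5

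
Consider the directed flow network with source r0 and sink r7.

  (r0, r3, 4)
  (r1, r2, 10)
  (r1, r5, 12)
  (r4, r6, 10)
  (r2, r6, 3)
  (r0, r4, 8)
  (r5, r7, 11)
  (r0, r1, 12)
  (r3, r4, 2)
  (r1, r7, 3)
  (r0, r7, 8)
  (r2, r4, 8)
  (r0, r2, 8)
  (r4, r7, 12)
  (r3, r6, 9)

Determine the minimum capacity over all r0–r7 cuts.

Augment r0→r7: bottleneck 8, flow now 8.
Augment r0→r1→r7: bottleneck 3, flow now 11.
Augment r0→r4→r7: bottleneck 8, flow now 19.
Augment r0→r1→r5→r7: bottleneck 9, flow now 28.
Augment r0→r2→r4→r7: bottleneck 4, flow now 32.
No augmenting path remains; maximum flow = 32.
By max-flow min-cut, the minimum cut capacity equals the max flow.
In the residual graph, reachable from r0: {r0, r2, r3, r4, r6}.
Min-cut edges: r0→r1 (12), r0→r7 (8), r4→r7 (12); capacity 12 + 8 + 12 = 32.

32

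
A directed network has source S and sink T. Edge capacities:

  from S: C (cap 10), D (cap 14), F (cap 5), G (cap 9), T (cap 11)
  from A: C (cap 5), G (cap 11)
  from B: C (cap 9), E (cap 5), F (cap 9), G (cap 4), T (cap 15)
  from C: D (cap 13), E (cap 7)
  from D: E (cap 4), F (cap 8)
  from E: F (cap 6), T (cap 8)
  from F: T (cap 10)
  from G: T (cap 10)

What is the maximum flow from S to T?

38

Augment S→T: bottleneck 11, flow now 11.
Augment S→F→T: bottleneck 5, flow now 16.
Augment S→G→T: bottleneck 9, flow now 25.
Augment S→C→E→T: bottleneck 7, flow now 32.
Augment S→D→E→T: bottleneck 1, flow now 33.
Augment S→D→F→T: bottleneck 5, flow now 38.
No augmenting path remains; maximum flow = 38.
In the residual graph, reachable from S: {S, C, D, E, F}.
Min-cut edges: S→G (9), S→T (11), E→T (8), F→T (10); capacity 9 + 11 + 8 + 10 = 38.
This cut is saturated, so no flow can exceed 38.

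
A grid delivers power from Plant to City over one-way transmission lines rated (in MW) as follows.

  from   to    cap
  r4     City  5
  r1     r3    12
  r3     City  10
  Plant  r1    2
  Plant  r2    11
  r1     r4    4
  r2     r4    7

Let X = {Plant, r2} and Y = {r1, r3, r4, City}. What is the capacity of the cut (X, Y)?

Edges leaving {Plant, r2}: Plant→r1 (2), r2→r4 (7).
Cut capacity = 2 + 7 = 9.

9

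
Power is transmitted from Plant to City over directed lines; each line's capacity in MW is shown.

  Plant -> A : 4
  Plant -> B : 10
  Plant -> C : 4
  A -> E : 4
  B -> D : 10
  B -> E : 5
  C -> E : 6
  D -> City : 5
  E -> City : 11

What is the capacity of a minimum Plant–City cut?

16

Augment Plant→A→E→City: bottleneck 4, flow now 4.
Augment Plant→B→D→City: bottleneck 5, flow now 9.
Augment Plant→B→E→City: bottleneck 5, flow now 14.
Augment Plant→C→E→City: bottleneck 2, flow now 16.
No augmenting path remains; maximum flow = 16.
By max-flow min-cut, the minimum cut capacity equals the max flow.
In the residual graph, reachable from Plant: {Plant, A, B, C, D, E}.
Min-cut edges: D→City (5), E→City (11); capacity 5 + 11 = 16.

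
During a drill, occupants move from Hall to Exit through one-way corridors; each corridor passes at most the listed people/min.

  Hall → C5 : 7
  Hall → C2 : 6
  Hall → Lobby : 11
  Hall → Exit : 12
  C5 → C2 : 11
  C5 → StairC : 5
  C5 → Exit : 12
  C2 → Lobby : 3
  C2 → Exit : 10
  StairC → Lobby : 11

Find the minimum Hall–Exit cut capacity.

Augment Hall→Exit: bottleneck 12, flow now 12.
Augment Hall→C5→Exit: bottleneck 7, flow now 19.
Augment Hall→C2→Exit: bottleneck 6, flow now 25.
No augmenting path remains; maximum flow = 25.
By max-flow min-cut, the minimum cut capacity equals the max flow.
In the residual graph, reachable from Hall: {Hall, Lobby}.
Min-cut edges: Hall→C5 (7), Hall→C2 (6), Hall→Exit (12); capacity 7 + 6 + 12 = 25.

25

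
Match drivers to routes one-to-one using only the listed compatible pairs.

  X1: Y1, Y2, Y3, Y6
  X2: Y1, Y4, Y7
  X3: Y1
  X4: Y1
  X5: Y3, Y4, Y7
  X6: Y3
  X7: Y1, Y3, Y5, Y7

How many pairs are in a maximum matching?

Unit-capacity flow: source→left, listed edges, right→sink; max matching = max flow.
Augmenting path X1→Y1 (+1); matched 1.
Augmenting path X2→Y4 (+1); matched 2.
Augmenting path X5→Y3 (+1); matched 3.
Augmenting path X7→Y5 (+1); matched 4.
Augmenting path X3→Y1→X1→Y2 (+1); matched 5.
Augmenting path X6→Y3→X5→Y7 (+1); matched 6.
No augmenting path remains; maximum matching = 6.
König certificate: {X1, X2, X5, X6, X7, Y1} is a vertex cover of size 6 (every listed pair touches it), so no matching can be larger.

6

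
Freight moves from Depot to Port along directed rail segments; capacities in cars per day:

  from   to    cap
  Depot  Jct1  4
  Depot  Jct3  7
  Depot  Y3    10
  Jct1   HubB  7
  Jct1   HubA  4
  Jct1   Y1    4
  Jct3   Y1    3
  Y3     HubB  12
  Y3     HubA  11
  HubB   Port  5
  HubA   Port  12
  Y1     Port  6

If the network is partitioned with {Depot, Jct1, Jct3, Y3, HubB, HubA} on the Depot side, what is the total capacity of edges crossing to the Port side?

24

Edges leaving {Depot, Jct1, Jct3, Y3, HubB, HubA}: Jct1→Y1 (4), Jct3→Y1 (3), HubB→Port (5), HubA→Port (12).
Cut capacity = 4 + 3 + 5 + 12 = 24.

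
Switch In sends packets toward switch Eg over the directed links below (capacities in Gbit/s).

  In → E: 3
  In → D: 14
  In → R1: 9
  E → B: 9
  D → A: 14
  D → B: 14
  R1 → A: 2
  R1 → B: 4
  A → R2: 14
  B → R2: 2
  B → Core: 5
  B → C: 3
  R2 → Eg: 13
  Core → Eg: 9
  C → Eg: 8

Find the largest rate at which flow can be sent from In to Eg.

Augment In→E→B→R2→Eg: bottleneck 2, flow now 2.
Augment In→E→B→Core→Eg: bottleneck 1, flow now 3.
Augment In→D→A→R2→Eg: bottleneck 11, flow now 14.
Augment In→D→B→Core→Eg: bottleneck 3, flow now 17.
Augment In→R1→B→Core→Eg: bottleneck 1, flow now 18.
Augment In→R1→B→C→Eg: bottleneck 3, flow now 21.
No augmenting path remains; maximum flow = 21.
In the residual graph, reachable from In: {In, E, D, R1, A, B, R2}.
Min-cut edges: B→Core (5), B→C (3), R2→Eg (13); capacity 5 + 3 + 13 = 21.
This cut is saturated, so no flow can exceed 21.

21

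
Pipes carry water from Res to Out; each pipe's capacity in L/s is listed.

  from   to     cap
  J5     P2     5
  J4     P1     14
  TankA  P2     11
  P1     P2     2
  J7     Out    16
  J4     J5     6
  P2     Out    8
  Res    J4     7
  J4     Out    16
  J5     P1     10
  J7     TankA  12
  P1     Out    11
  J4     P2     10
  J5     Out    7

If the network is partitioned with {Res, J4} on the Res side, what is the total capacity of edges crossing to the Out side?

Edges leaving {Res, J4}: J4→J5 (6), J4→P1 (14), J4→P2 (10), J4→Out (16).
Cut capacity = 6 + 14 + 10 + 16 = 46.

46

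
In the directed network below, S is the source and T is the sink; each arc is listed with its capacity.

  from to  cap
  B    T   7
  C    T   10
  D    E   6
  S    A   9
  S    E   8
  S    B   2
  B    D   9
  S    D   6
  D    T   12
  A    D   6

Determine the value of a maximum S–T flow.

14

Augment S→B→T: bottleneck 2, flow now 2.
Augment S→D→T: bottleneck 6, flow now 8.
Augment S→A→D→T: bottleneck 6, flow now 14.
No augmenting path remains; maximum flow = 14.
In the residual graph, reachable from S: {S, A, E}.
Min-cut edges: S→B (2), S→D (6), A→D (6); capacity 2 + 6 + 6 = 14.
This cut is saturated, so no flow can exceed 14.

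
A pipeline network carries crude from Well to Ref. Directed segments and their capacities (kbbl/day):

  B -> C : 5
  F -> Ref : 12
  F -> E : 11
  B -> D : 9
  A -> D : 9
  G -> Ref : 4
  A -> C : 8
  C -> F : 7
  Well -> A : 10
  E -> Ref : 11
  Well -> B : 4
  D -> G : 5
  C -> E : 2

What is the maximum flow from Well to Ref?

Augment Well→A→C→E→Ref: bottleneck 2, flow now 2.
Augment Well→A→C→F→Ref: bottleneck 6, flow now 8.
Augment Well→A→D→G→Ref: bottleneck 2, flow now 10.
Augment Well→B→C→F→Ref: bottleneck 1, flow now 11.
Augment Well→B→D→G→Ref: bottleneck 2, flow now 13.
No augmenting path remains; maximum flow = 13.
In the residual graph, reachable from Well: {Well, A, B, C, D, G}.
Min-cut edges: C→E (2), C→F (7), G→Ref (4); capacity 2 + 7 + 4 = 13.
This cut is saturated, so no flow can exceed 13.

13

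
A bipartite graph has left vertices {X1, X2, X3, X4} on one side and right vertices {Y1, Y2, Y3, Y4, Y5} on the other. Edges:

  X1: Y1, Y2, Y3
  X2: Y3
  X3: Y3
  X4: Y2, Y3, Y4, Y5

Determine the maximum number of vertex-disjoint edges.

3

Unit-capacity flow: source→left, listed edges, right→sink; max matching = max flow.
Augmenting path X1→Y1 (+1); matched 1.
Augmenting path X2→Y3 (+1); matched 2.
Augmenting path X4→Y2 (+1); matched 3.
No augmenting path remains; maximum matching = 3.
König certificate: {X1, X4, Y3} is a vertex cover of size 3 (every listed pair touches it), so no matching can be larger.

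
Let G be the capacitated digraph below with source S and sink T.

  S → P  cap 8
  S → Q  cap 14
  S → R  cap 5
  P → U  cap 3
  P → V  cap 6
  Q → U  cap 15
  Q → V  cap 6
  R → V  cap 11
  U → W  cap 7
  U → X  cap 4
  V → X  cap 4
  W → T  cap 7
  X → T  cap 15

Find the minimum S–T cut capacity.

15

Augment S→P→U→W→T: bottleneck 3, flow now 3.
Augment S→P→V→X→T: bottleneck 4, flow now 7.
Augment S→Q→U→W→T: bottleneck 4, flow now 11.
Augment S→Q→U→X→T: bottleneck 4, flow now 15.
No augmenting path remains; maximum flow = 15.
By max-flow min-cut, the minimum cut capacity equals the max flow.
In the residual graph, reachable from S: {S, P, Q, R, U, V}.
Min-cut edges: U→W (7), U→X (4), V→X (4); capacity 7 + 4 + 4 = 15.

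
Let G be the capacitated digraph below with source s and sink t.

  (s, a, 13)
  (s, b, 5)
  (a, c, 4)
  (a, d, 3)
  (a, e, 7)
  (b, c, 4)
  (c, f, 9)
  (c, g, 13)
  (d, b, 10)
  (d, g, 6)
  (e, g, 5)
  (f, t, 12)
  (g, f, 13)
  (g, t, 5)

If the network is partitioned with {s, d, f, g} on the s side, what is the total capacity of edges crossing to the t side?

45

Edges leaving {s, d, f, g}: s→a (13), s→b (5), d→b (10), f→t (12), g→t (5).
Cut capacity = 13 + 5 + 10 + 12 + 5 = 45.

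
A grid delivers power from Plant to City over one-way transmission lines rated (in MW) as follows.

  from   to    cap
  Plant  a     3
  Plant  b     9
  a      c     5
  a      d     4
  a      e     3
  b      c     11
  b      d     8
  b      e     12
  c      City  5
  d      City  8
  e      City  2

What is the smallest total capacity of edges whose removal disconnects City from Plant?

Augment Plant→a→c→City: bottleneck 3, flow now 3.
Augment Plant→b→c→City: bottleneck 2, flow now 5.
Augment Plant→b→d→City: bottleneck 7, flow now 12.
No augmenting path remains; maximum flow = 12.
By max-flow min-cut, the minimum cut capacity equals the max flow.
In the residual graph, reachable from Plant: {Plant}.
Min-cut edges: Plant→a (3), Plant→b (9); capacity 3 + 9 = 12.

12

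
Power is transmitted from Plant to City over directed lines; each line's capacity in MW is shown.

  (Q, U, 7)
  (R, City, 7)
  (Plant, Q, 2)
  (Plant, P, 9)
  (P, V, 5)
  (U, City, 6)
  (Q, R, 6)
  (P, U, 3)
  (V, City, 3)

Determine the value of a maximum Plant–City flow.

8

Augment Plant→P→U→City: bottleneck 3, flow now 3.
Augment Plant→P→V→City: bottleneck 3, flow now 6.
Augment Plant→Q→R→City: bottleneck 2, flow now 8.
No augmenting path remains; maximum flow = 8.
In the residual graph, reachable from Plant: {Plant, P, V}.
Min-cut edges: Plant→Q (2), P→U (3), V→City (3); capacity 2 + 3 + 3 = 8.
This cut is saturated, so no flow can exceed 8.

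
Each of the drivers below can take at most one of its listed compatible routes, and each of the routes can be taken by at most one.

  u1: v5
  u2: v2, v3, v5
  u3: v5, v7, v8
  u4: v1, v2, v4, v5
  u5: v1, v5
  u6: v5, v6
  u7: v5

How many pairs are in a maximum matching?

Unit-capacity flow: source→left, listed edges, right→sink; max matching = max flow.
Augmenting path u1→v5 (+1); matched 1.
Augmenting path u2→v2 (+1); matched 2.
Augmenting path u3→v7 (+1); matched 3.
Augmenting path u4→v1 (+1); matched 4.
Augmenting path u6→v6 (+1); matched 5.
Augmenting path u5→v1→u4→v4 (+1); matched 6.
No augmenting path remains; maximum matching = 6.
König certificate: {u2, u3, u4, u5, u6, v5} is a vertex cover of size 6 (every listed pair touches it), so no matching can be larger.

6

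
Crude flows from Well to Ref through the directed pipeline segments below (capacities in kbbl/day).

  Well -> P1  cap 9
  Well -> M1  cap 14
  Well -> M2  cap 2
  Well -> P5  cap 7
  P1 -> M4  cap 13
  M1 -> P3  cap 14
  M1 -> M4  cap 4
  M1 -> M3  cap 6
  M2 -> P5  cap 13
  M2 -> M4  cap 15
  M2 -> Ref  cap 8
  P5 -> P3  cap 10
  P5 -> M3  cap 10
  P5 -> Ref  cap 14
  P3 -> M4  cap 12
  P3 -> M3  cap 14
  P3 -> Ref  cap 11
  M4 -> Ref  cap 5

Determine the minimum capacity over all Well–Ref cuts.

Augment Well→M2→Ref: bottleneck 2, flow now 2.
Augment Well→P5→Ref: bottleneck 7, flow now 9.
Augment Well→P1→M4→Ref: bottleneck 5, flow now 14.
Augment Well→M1→P3→Ref: bottleneck 11, flow now 25.
No augmenting path remains; maximum flow = 25.
By max-flow min-cut, the minimum cut capacity equals the max flow.
In the residual graph, reachable from Well: {Well, P1, M1, P3, M4, M3}.
Min-cut edges: Well→M2 (2), Well→P5 (7), P3→Ref (11), M4→Ref (5); capacity 2 + 7 + 11 + 5 = 25.

25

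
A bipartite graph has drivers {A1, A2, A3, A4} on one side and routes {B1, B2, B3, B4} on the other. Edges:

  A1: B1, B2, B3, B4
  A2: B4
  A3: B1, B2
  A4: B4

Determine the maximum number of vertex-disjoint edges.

Unit-capacity flow: source→left, listed edges, right→sink; max matching = max flow.
Augmenting path A1→B1 (+1); matched 1.
Augmenting path A2→B4 (+1); matched 2.
Augmenting path A3→B2 (+1); matched 3.
No augmenting path remains; maximum matching = 3.
König certificate: {A1, A3, B4} is a vertex cover of size 3 (every listed pair touches it), so no matching can be larger.

3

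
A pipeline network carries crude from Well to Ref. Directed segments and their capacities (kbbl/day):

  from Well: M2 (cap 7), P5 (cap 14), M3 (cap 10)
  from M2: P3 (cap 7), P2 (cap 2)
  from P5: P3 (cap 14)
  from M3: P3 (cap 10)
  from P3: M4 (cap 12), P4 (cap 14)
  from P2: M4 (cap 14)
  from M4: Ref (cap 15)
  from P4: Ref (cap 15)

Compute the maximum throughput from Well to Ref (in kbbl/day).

Augment Well→M2→P3→M4→Ref: bottleneck 7, flow now 7.
Augment Well→P5→P3→M4→Ref: bottleneck 5, flow now 12.
Augment Well→P5→P3→P4→Ref: bottleneck 9, flow now 21.
Augment Well→M3→P3→P4→Ref: bottleneck 5, flow now 26.
Augment Well→M3→P3→M2→P2→M4→Ref: bottleneck 2, flow now 28. (uses reverse residual edge)
No augmenting path remains; maximum flow = 28.
In the residual graph, reachable from Well: {Well, M2, P5, M3, P3}.
Min-cut edges: M2→P2 (2), P3→M4 (12), P3→P4 (14); capacity 2 + 12 + 14 = 28.
This cut is saturated, so no flow can exceed 28.

28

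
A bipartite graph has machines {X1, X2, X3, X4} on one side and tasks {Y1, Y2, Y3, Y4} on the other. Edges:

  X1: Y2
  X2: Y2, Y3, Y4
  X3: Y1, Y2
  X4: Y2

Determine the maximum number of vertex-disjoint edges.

3

Unit-capacity flow: source→left, listed edges, right→sink; max matching = max flow.
Augmenting path X1→Y2 (+1); matched 1.
Augmenting path X2→Y3 (+1); matched 2.
Augmenting path X3→Y1 (+1); matched 3.
No augmenting path remains; maximum matching = 3.
König certificate: {X2, X3, Y2} is a vertex cover of size 3 (every listed pair touches it), so no matching can be larger.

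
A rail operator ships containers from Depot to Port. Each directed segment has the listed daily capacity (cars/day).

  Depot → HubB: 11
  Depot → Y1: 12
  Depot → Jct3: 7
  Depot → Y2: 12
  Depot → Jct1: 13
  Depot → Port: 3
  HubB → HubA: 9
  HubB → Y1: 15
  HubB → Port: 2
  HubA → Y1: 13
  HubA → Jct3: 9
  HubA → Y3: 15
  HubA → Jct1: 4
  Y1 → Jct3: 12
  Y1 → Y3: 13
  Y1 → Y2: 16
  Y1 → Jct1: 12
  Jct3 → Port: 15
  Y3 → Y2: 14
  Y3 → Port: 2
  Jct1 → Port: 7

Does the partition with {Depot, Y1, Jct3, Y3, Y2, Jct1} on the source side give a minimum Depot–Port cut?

No — its capacity is 38, but the minimum cut has capacity 29.

Given cut capacity: 11 + 3 + 15 + 2 + 7 = 38.
Augment Depot→Port: bottleneck 3, flow now 3.
Augment Depot→HubB→Port: bottleneck 2, flow now 5.
Augment Depot→Jct3→Port: bottleneck 7, flow now 12.
Augment Depot→Jct1→Port: bottleneck 7, flow now 19.
Augment Depot→Y1→Jct3→Port: bottleneck 8, flow now 27.
Augment Depot→Y1→Y3→Port: bottleneck 2, flow now 29.
No augmenting path remains; maximum flow = 29.
In the residual graph, reachable from Depot: {Depot, HubB, HubA, Y1, Jct3, Y3, Y2, Jct1}.
Min-cut edges: Depot→Port (3), HubB→Port (2), Jct3→Port (15), Y3→Port (2), Jct1→Port (7); capacity 3 + 2 + 15 + 2 + 7 = 29.
Cut capacity 38 exceeds the max flow 29, so it is not minimum.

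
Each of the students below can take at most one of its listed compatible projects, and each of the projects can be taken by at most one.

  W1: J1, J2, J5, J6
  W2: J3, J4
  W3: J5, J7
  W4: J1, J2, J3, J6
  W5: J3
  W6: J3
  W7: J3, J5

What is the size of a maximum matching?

Unit-capacity flow: source→left, listed edges, right→sink; max matching = max flow.
Augmenting path W1→J1 (+1); matched 1.
Augmenting path W2→J3 (+1); matched 2.
Augmenting path W3→J5 (+1); matched 3.
Augmenting path W4→J2 (+1); matched 4.
Augmenting path W5→J3→W2→J4 (+1); matched 5.
Augmenting path W7→J5→W3→J7 (+1); matched 6.
No augmenting path remains; maximum matching = 6.
König certificate: {W1, W2, W3, W4, W7, J3} is a vertex cover of size 6 (every listed pair touches it), so no matching can be larger.

6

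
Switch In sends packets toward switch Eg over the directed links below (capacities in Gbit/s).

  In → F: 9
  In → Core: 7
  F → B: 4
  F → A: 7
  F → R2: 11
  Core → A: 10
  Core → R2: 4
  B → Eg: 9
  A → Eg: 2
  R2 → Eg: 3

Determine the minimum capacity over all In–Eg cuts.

Augment In→F→B→Eg: bottleneck 4, flow now 4.
Augment In→F→A→Eg: bottleneck 2, flow now 6.
Augment In→F→R2→Eg: bottleneck 3, flow now 9.
No augmenting path remains; maximum flow = 9.
By max-flow min-cut, the minimum cut capacity equals the max flow.
In the residual graph, reachable from In: {In, F, Core, A, R2}.
Min-cut edges: F→B (4), A→Eg (2), R2→Eg (3); capacity 4 + 2 + 3 = 9.

9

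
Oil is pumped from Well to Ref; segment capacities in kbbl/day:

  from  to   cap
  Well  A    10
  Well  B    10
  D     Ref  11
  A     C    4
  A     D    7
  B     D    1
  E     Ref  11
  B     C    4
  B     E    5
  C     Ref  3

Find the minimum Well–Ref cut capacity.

16

Augment Well→A→C→Ref: bottleneck 3, flow now 3.
Augment Well→A→D→Ref: bottleneck 7, flow now 10.
Augment Well→B→D→Ref: bottleneck 1, flow now 11.
Augment Well→B→E→Ref: bottleneck 5, flow now 16.
No augmenting path remains; maximum flow = 16.
By max-flow min-cut, the minimum cut capacity equals the max flow.
In the residual graph, reachable from Well: {Well, A, B, C}.
Min-cut edges: A→D (7), B→D (1), B→E (5), C→Ref (3); capacity 7 + 1 + 5 + 3 = 16.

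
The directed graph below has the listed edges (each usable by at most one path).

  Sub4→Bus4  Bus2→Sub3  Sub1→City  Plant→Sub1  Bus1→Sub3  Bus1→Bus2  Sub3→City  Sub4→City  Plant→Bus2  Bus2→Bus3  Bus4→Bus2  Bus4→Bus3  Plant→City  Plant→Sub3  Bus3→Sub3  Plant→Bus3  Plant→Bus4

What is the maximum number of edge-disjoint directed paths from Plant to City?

Assign every edge capacity 1; by Menger, the answer equals the max flow.
Path Plant→City (+1); total 1.
Path Plant→Sub1→City (+1); total 2.
Path Plant→Sub3→City (+1); total 3.
No residual Plant→City path; max flow = 3.
Certifying cut of size 3: {Plant→City, Plant→Sub1, Sub3→City}.

3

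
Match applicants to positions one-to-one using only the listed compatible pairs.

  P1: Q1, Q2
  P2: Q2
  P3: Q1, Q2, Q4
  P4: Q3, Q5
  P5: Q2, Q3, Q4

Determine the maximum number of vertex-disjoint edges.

5

Unit-capacity flow: source→left, listed edges, right→sink; max matching = max flow.
Augmenting path P1→Q1 (+1); matched 1.
Augmenting path P2→Q2 (+1); matched 2.
Augmenting path P3→Q4 (+1); matched 3.
Augmenting path P4→Q3 (+1); matched 4.
Augmenting path P5→Q3→P4→Q5 (+1); matched 5.
No augmenting path remains; maximum matching = 5.
König certificate: {P1, P2, P3, P4, P5} is a vertex cover of size 5 (every listed pair touches it), so no matching can be larger.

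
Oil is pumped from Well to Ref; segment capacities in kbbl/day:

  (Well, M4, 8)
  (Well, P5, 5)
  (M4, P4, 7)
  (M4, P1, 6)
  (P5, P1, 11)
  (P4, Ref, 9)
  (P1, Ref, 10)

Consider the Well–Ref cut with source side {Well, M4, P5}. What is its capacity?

Edges leaving {Well, M4, P5}: M4→P4 (7), M4→P1 (6), P5→P1 (11).
Cut capacity = 7 + 6 + 11 = 24.

24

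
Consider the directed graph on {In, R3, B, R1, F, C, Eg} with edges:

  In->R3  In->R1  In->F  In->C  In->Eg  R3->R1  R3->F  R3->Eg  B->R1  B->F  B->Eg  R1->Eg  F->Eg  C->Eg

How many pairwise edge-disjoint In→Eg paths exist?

Assign every edge capacity 1; by Menger, the answer equals the max flow.
Path In→Eg (+1); total 1.
Path In→R3→Eg (+1); total 2.
Path In→R1→Eg (+1); total 3.
Path In→F→Eg (+1); total 4.
Path In→C→Eg (+1); total 5.
No residual In→Eg path; max flow = 5.
Certifying cut of size 5: {In→C, In→Eg, In→F, In→R1, In→R3}.

5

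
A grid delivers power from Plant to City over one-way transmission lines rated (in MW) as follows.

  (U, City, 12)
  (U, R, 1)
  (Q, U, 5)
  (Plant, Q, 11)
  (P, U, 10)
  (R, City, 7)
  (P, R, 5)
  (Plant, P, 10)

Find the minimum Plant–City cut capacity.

Augment Plant→P→R→City: bottleneck 5, flow now 5.
Augment Plant→P→U→City: bottleneck 5, flow now 10.
Augment Plant→Q→U→City: bottleneck 5, flow now 15.
No augmenting path remains; maximum flow = 15.
By max-flow min-cut, the minimum cut capacity equals the max flow.
In the residual graph, reachable from Plant: {Plant, Q}.
Min-cut edges: Plant→P (10), Q→U (5); capacity 10 + 5 = 15.

15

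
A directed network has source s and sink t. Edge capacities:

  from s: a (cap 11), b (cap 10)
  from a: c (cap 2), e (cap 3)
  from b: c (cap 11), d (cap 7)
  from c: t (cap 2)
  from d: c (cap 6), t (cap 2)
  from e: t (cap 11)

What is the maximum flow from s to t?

7

Augment s→a→c→t: bottleneck 2, flow now 2.
Augment s→a→e→t: bottleneck 3, flow now 5.
Augment s→b→d→t: bottleneck 2, flow now 7.
No augmenting path remains; maximum flow = 7.
In the residual graph, reachable from s: {s, a, b, c, d}.
Min-cut edges: a→e (3), c→t (2), d→t (2); capacity 3 + 2 + 2 = 7.
This cut is saturated, so no flow can exceed 7.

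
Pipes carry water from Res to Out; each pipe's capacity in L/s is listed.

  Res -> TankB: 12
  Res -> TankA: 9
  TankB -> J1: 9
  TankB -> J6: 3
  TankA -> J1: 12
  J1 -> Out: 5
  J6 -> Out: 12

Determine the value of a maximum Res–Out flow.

8

Augment Res→TankB→J1→Out: bottleneck 5, flow now 5.
Augment Res→TankB→J6→Out: bottleneck 3, flow now 8.
No augmenting path remains; maximum flow = 8.
In the residual graph, reachable from Res: {Res, TankB, TankA, J1}.
Min-cut edges: TankB→J6 (3), J1→Out (5); capacity 3 + 5 = 8.
This cut is saturated, so no flow can exceed 8.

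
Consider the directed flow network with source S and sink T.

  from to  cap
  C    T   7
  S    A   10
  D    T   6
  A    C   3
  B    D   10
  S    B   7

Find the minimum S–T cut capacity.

9

Augment S→A→C→T: bottleneck 3, flow now 3.
Augment S→B→D→T: bottleneck 6, flow now 9.
No augmenting path remains; maximum flow = 9.
By max-flow min-cut, the minimum cut capacity equals the max flow.
In the residual graph, reachable from S: {S, A, B, D}.
Min-cut edges: A→C (3), D→T (6); capacity 3 + 6 = 9.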